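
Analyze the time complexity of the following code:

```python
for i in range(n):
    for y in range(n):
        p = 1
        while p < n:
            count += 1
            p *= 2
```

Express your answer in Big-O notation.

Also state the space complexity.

Time complexity: O(n^2 log n).
Space complexity: O(1).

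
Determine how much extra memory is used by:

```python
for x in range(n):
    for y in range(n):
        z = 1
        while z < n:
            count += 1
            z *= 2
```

Space complexity: O(1).
Only a constant amount of auxiliary storage is used; nothing grows with n.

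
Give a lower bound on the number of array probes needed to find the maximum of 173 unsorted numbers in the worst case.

Adversary: any unprobed cell could hold a value larger than everything seen so far. If fewer than 173 cells are probed, the adversary places the max in an unprobed cell. So all 173 cells must be examined; together with 173-1 comparisons this is tight.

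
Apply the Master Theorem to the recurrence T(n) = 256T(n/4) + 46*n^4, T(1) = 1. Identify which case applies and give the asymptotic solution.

a=256, b=4, f(n)=46*n^4.
log_4(256) = 4, so n^(log_b(a)) = n^4.
f(n) = Theta(n^4), so Case 2 applies.
T(n) = Theta(n^4 log n).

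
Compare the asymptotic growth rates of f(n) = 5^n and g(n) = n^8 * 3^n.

f(n) = 5^n grows faster: 5^n / (n^8 3^n) = (5/3)^n / n^8 -> infinity since 5/3 > 1.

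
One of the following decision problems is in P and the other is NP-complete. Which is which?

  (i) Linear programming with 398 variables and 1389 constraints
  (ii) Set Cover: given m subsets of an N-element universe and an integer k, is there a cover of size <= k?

(i) is P: the ellipsoid and interior-point methods run in polynomial time.
(ii) is NP-complete: one of Karp's 21 NP-complete problems (with k part of the input).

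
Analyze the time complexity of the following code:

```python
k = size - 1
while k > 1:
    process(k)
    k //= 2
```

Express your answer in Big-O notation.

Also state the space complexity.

Time complexity: O(log n).
Space complexity: O(1).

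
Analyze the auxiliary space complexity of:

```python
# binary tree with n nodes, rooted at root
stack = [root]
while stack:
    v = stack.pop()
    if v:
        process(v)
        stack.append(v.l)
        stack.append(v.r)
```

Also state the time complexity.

Space complexity: O(n).
Auxiliary storage grows linearly with the input size n in the worst case.
Time complexity: O(n).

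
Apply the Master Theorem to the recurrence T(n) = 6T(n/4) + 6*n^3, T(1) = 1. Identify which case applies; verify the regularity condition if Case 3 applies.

a=6, b=4, f(n)=6*n^3.
log_4(6) = 1.292 < 3.
f(n) = Omega(n^(1.292+epsilon)) for some epsilon > 0, so Case 3 is the candidate.
Regularity: a*f(n/b) = 6*6*(n/4)^3 = (6/64)*6*n^3 <= c*f(n) with c = 6/64 < 1. Satisfied.
Case 3: T(n) = Theta(n^3).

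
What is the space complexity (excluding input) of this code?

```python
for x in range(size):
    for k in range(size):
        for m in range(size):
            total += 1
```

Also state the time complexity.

Space complexity: O(1).
Only a constant amount of auxiliary storage is used; nothing grows with n.
Time complexity: O(n^3).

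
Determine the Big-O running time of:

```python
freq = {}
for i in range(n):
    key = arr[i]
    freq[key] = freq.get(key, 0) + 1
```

Time complexity: O(n).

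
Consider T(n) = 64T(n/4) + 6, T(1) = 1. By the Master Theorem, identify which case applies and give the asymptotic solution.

a=64, b=4, f(n)=6.
log_4(64) = 3 > 0.
Since f(n) = O(n^0) is polynomially smaller than n^3, Case 1 applies.
T(n) = Theta(n^3).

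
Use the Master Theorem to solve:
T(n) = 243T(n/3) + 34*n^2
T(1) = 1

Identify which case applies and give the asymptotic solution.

a=243, b=3, f(n)=34*n^2.
log_3(243) = 5 > 2.
Since f(n) = O(n^2) is polynomially smaller than n^5, Case 1 applies.
T(n) = Theta(n^5).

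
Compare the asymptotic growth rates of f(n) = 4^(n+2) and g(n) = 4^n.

f(n) = 4^(n+2) and g(n) = 4^n are Theta of each other: 4^(n+2) = 4^2 * 4^n = Theta(4^n).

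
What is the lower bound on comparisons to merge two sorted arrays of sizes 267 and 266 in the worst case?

Adversary: with |267 - 266| <= 1 the inputs can be fully interleaved so that every adjacent pair in the merged output comes from different arrays. Then each of the 532 adjacent pairs must be directly compared, or the algorithm cannot determine their relative order. Standard merge meets this bound.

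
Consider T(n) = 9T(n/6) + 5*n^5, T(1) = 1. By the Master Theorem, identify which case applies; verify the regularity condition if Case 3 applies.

a=9, b=6, f(n)=5*n^5.
log_6(9) = 1.226 < 5.
f(n) = Omega(n^(1.226+epsilon)) for some epsilon > 0, so Case 3 is the candidate.
Regularity: a*f(n/b) = 9*5*(n/6)^5 = (9/7776)*5*n^5 <= c*f(n) with c = 9/7776 < 1. Satisfied.
Case 3: T(n) = Theta(n^5).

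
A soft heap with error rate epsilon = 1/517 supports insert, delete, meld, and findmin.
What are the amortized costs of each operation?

Soft heaps (Chazelle) allow up to an epsilon = 1/517 fraction of elements to have corrupted (raised) keys. Insert is O(log(1/epsilon)) = O(log 517) amortized -- the structure maintains heap-ordered binary trees of rank bounded by O(log(1/epsilon)). Meld concatenates root lists: O(1) amortized. Delete and findmin are O(1) amortized.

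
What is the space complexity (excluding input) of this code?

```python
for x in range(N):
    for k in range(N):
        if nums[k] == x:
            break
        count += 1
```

Space complexity: O(1).
Only a constant amount of auxiliary storage is used; nothing grows with n.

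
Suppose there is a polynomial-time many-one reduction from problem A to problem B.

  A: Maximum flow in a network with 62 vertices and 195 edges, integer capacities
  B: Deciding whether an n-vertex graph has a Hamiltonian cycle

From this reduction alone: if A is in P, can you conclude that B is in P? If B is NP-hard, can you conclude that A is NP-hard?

A poly-time reduction A <=_p B transfers tractability DOWN (B easy => A easy) and hardness UP (A hard => B hard), not the reverse.
From A in P, the reduction alone does NOT give B in P: any problem in P trivially reduces to SAT, yet SAT is not known to be in P.
From B NP-hard, the reduction alone does NOT give A NP-hard: again, easy problems reduce to hard ones.
(Here in fact A is P and B is NP-complete.)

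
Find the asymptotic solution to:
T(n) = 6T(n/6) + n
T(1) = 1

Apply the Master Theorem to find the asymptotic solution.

a=6, b=6, f(n)=n. log_6(6) = 1. Case 2: T(n) = O(n log n).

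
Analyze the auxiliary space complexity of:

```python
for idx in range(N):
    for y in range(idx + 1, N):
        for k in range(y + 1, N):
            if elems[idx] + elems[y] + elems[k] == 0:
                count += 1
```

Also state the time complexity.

Space complexity: O(1).
Only a constant amount of auxiliary storage is used; nothing grows with n.
Time complexity: O(n^3).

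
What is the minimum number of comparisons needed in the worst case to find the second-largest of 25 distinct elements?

Lower bound: finding the max needs 25-1 comparisons. By the adversary weight-doubling argument, the max must personally win >= ceil(log_2(25)) = 5 comparisons; the 2nd-largest is among those 5 losers, needing 5-1 more comparisons. Total >= 25-1 + 5-1 = 28. A balanced knockout tournament achieves this.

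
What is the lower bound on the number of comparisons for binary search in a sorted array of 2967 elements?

With 2967 possible positions, we need at least ceil(log_2(2967)) = 12 comparisons. Each comparison splits the remaining candidates by at most half.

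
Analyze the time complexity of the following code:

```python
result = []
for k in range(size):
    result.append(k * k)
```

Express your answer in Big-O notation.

Time complexity: O(n).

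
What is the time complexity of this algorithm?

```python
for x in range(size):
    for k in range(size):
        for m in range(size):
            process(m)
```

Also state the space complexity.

Time complexity: O(n^3).
Space complexity: O(1).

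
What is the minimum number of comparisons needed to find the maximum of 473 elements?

Finding the maximum requires 472 comparisons. Each comparison eliminates exactly one candidate. With 473 candidates, we need 472 eliminations.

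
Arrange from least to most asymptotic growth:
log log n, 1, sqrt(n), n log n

Ordered by growth rate: 1 < log log n < sqrt(n) < n log n.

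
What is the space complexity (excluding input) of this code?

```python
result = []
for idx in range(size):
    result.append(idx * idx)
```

Space complexity: O(n).
Auxiliary storage grows linearly with the input size n in the worst case.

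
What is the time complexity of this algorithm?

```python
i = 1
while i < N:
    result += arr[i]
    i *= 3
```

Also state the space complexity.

Time complexity: O(log n).
Space complexity: O(1).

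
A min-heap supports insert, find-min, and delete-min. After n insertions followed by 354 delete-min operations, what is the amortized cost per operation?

Insert takes O(log n) worst case. Delete-min takes O(log n). Over a sequence of n inserts and 354 delete-mins, total cost is O((n + 354) log n). Amortized per operation: O(log n).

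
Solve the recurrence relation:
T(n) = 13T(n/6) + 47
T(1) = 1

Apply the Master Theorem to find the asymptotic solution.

a=13, b=6, f(n)=47. log_6(13) = 1.432. Case 1 of Master Theorem: T(n) = O(n^1.432).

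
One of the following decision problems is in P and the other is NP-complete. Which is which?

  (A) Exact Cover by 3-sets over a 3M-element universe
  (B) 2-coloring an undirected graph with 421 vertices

(A) is NP-complete: one of Karp's 21 NP-complete problems.
(B) is P: 2-coloring is bipartiteness testing via BFS, O(V+E).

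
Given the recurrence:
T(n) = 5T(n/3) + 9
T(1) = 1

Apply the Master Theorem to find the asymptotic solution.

a=5, b=3, f(n)=9. log_3(5) = 1.465. Case 1 of Master Theorem: T(n) = O(n^1.465).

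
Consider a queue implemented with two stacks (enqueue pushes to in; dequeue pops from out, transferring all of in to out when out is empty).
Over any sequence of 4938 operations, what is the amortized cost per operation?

Each element is pushed to in once, popped once, pushed to out once, and popped once: 4 unit operations over its lifetime. Over 4938 operations the total work is O(4938). Amortized O(1) per enqueue/dequeue.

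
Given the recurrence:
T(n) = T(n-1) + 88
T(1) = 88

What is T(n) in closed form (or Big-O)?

Unrolling: T(n) = T(n-1) + 88 = T(n-2) + 2*88 = ... = T(1) + (n-1)*88 = 88 + (n-1)*88 = 88n.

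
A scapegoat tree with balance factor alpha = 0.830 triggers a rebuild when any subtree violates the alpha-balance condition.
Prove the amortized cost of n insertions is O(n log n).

Define potential Phi = c * sum of |size(left(v)) - size(right(v))| over all nodes. An insertion at depth d costs O(d) = O(log n) and increases Phi by O(log n). When a rebuild of subtree of size s occurs, it costs O(s) but reduces Phi by Omega(s). With alpha = 0.830, between rebuilds Omega(s) insertions must occur. Amortized cost per insertion: O(log n).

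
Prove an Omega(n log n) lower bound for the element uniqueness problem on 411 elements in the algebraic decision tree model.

In the algebraic decision tree model, element uniqueness on 411 elements is equivalent to determining which cell of an arrangement of C(411,2) = 84255 hyperplanes x_i = x_j contains the input point. Ben-Or's theorem shows this requires Omega(n log n).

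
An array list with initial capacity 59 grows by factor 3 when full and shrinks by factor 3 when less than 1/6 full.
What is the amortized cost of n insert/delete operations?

Using potential function Phi = |3*size - capacity|. Resizing costs are offset by potential release. Amortized O(1) per operation.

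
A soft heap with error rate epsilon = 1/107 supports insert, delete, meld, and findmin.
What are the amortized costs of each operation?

Soft heaps (Chazelle) allow up to an epsilon = 1/107 fraction of elements to have corrupted (raised) keys. Insert is O(log(1/epsilon)) = O(log 107) amortized -- the structure maintains heap-ordered binary trees of rank bounded by O(log(1/epsilon)). Meld concatenates root lists: O(1) amortized. Delete and findmin are O(1) amortized.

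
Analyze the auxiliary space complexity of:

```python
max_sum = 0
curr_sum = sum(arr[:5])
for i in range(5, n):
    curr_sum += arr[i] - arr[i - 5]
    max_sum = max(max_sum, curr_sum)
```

Space complexity: O(1).
Only a constant amount of auxiliary storage is used; nothing grows with n.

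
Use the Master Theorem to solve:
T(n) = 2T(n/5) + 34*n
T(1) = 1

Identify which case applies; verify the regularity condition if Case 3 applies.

a=2, b=5, f(n)=34*n.
log_5(2) = 0.4307 < 1.
f(n) = Omega(n^(0.4307+epsilon)) for some epsilon > 0, so Case 3 is the candidate.
Regularity: a*f(n/b) = 2*34*(n/5)^1 = (2/5)*34*n^1 <= c*f(n) with c = 2/5 < 1. Satisfied.
Case 3: T(n) = Theta(n).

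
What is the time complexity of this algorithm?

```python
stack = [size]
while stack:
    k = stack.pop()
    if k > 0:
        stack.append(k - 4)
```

Time complexity: O(n).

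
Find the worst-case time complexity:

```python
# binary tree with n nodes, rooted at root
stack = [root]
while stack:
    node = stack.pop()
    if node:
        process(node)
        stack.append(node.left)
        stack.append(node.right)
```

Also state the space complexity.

Time complexity: O(n).
Space complexity: O(n).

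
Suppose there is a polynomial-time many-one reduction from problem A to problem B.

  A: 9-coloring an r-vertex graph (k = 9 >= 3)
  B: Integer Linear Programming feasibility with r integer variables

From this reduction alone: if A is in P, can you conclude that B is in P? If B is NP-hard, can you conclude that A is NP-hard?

A poly-time reduction A <=_p B transfers tractability DOWN (B easy => A easy) and hardness UP (A hard => B hard), not the reverse.
From A in P, the reduction alone does NOT give B in P: any problem in P trivially reduces to SAT, yet SAT is not known to be in P.
From B NP-hard, the reduction alone does NOT give A NP-hard: again, easy problems reduce to hard ones.
(Here in fact A is NP-complete and B is NP-complete.)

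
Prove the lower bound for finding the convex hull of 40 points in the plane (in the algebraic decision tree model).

Reduction from sorting: given 40 numbers x_1,...,x_{40}, map x_i to the point (x_i, x_i^2) on the parabola y = x^2. All points are on the convex hull, and walking the hull gives them in sorted x-order. Since sorting requires Omega(n log n), so does planar convex hull.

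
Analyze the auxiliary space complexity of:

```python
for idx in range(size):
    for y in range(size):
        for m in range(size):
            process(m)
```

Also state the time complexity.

Space complexity: O(1).
Only a constant amount of auxiliary storage is used; nothing grows with n.
Time complexity: O(n^3).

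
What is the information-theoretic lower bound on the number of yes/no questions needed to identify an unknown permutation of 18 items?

There are 18! = 6402373705728000 permutations. Each yes/no question gives at most 1 bit, so at least ceil(log_2(6402373705728000)) = 53 questions are needed.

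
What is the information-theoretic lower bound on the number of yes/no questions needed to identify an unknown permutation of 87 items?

There are 87! = 2107757298379527717213600518699389595229783738061356212322972511214654115727593174080683423236414793504734471782400000000000000000000 permutations. Each yes/no question gives at most 1 bit, so at least ceil(log_2(2107757298379527717213600518699389595229783738061356212322972511214654115727593174080683423236414793504734471782400000000000000000000)) = 440 questions are needed.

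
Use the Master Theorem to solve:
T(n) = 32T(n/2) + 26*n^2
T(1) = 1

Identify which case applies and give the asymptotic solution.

a=32, b=2, f(n)=26*n^2.
log_2(32) = 5 > 2.
Since f(n) = O(n^2) is polynomially smaller than n^5, Case 1 applies.
T(n) = Theta(n^5).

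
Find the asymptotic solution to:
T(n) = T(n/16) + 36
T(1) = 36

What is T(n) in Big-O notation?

Each step divides n by 16 and adds 36. After log_16(n) steps, T(n) = O(log n).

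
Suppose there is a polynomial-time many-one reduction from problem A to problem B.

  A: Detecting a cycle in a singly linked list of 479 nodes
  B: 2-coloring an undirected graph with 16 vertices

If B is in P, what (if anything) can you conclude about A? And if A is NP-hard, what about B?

A poly-time reduction A <=_p B means any A-instance can be transformed to a B-instance in poly time.
If B is in P: compose the reduction with B's poly-time algorithm to solve A in poly time, so A is in P.
If A is NP-hard: every NP problem reduces to A, which reduces to B; composing reductions, every NP problem reduces to B, so B is NP-hard.
(Here in fact A is P and B is P.)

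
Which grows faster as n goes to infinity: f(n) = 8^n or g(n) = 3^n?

f(n) = 8^n grows faster: (8/3)^n -> infinity since 8/3 > 1.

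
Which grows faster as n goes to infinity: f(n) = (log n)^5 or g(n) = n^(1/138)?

g(n) = n^(1/138) grows faster: any positive power of n dominates any polylog.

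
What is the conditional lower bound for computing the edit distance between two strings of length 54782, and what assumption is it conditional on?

Under SETH (the Strong Exponential Time Hypothesis), edit distance on length-54782 strings cannot be computed in O(n^(2-epsilon)) time for any epsilon > 0 (Backurs-Indyk). The reduction is from CNF-SAT via the orthogonal vectors problem.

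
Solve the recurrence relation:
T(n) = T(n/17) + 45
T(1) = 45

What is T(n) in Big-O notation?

Each step divides n by 17 and adds 45. After log_17(n) steps, T(n) = O(log n).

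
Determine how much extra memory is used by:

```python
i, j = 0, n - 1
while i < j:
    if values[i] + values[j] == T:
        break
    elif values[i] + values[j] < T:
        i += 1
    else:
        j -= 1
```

Space complexity: O(1).
Only a constant amount of auxiliary storage is used; nothing grows with n.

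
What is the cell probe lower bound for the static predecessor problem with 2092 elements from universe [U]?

The Patrascu-Thorup lower bound shows any data structure on n = 2092 elements using O(n * polylog(n)) space requires Omega(log log U) query time. van Emde Boas trees achieve O(log log U) with O(U) space.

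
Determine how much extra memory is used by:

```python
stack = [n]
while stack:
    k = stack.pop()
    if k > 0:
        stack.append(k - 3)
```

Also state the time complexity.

Space complexity: O(1).
Only a constant amount of auxiliary storage is used; nothing grows with n.
Time complexity: O(n).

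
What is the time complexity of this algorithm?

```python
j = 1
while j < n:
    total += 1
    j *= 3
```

Time complexity: O(log n).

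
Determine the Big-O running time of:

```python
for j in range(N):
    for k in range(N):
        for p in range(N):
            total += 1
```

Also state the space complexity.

Time complexity: O(n^3).
Space complexity: O(1).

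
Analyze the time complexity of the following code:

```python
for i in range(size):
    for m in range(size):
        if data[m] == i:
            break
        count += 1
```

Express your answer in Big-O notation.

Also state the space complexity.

Time complexity: O(n^2).
Space complexity: O(1).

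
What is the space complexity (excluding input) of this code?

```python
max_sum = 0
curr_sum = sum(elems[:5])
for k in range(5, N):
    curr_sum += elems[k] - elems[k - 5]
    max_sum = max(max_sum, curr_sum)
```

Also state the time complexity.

Space complexity: O(1).
Only a constant amount of auxiliary storage is used; nothing grows with n.
Time complexity: O(n).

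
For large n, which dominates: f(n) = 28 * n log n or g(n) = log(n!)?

f(n) = 28 * n log n and g(n) = log(n!) are Theta of each other: Stirling: log(n!) = n log n - n + O(log n) = Theta(n log n); the constant 28 doesn't change the Theta class.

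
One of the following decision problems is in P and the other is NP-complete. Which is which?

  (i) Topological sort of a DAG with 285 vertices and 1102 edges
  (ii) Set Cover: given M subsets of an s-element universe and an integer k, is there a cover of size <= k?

(i) is P: DFS-based topological sort runs in O(V+E).
(ii) is NP-complete: one of Karp's 21 NP-complete problems (with k part of the input).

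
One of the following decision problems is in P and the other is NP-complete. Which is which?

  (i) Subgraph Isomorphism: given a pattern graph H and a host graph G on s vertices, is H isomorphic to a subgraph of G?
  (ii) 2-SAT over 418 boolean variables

(i) is NP-complete: generalizes Clique and Hamiltonian Path (pattern size is part of the input).
(ii) is P: 2-SAT is solvable in linear time via implication-graph SCCs.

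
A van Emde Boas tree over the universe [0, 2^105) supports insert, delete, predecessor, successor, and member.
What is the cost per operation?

vEB recursively partitions [0, 40564819207303340847894502572032) into sqrt(u) clusters of size sqrt(u). Each operation recurses into either one cluster or the summary, never both: T(u) = T(sqrt(u)) + O(1) => T(u) = O(log log u) = O(log 105). This is worst-case, not just amortized.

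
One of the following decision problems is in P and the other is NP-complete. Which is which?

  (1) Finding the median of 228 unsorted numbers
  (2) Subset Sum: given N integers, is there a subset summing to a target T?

(1) is P: linear-time selection (median-of-medians) runs in O(n).
(2) is NP-complete: one of Karp's 21 NP-complete problems.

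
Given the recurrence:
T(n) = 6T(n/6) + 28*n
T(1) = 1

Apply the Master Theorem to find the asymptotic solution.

a=6, b=6, f(n)=28*n. log_6(6) = 1. Case 2: T(n) = O(n log n).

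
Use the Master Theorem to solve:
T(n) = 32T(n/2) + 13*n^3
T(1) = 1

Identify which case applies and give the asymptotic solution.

a=32, b=2, f(n)=13*n^3.
log_2(32) = 5 > 3.
Since f(n) = O(n^3) is polynomially smaller than n^5, Case 1 applies.
T(n) = Theta(n^5).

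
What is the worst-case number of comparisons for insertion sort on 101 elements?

Insertion sort on reverse-sorted input: 1 + 2 + ... + (101-1) = 5050 comparisons.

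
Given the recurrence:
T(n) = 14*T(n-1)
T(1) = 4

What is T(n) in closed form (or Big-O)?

Each step multiplies by 14. T(n) = T(1)*14^(n-1) = 4*14^(n-1).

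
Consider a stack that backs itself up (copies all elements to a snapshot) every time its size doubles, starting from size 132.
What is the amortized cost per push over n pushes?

Backups occur at sizes 132, 264, 528, ..., copying 132 + 264 + 528 + ... <= 2n elements total (geometric series). Spread over n pushes, the amortized backup cost is O(1) per push.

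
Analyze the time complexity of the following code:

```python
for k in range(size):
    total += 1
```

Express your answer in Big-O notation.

Time complexity: O(n).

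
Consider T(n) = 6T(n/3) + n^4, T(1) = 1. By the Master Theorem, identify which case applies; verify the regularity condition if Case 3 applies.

a=6, b=3, f(n)=n^4.
log_3(6) = 1.631 < 4.
f(n) = Omega(n^(1.631+epsilon)) for some epsilon > 0, so Case 3 is the candidate.
Regularity: a*f(n/b) = 6*1*(n/3)^4 = (6/81)*1*n^4 <= c*f(n) with c = 6/81 < 1. Satisfied.
Case 3: T(n) = Theta(n^4).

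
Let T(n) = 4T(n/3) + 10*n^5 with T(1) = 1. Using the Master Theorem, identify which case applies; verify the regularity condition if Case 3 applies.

a=4, b=3, f(n)=10*n^5.
log_3(4) = 1.262 < 5.
f(n) = Omega(n^(1.262+epsilon)) for some epsilon > 0, so Case 3 is the candidate.
Regularity: a*f(n/b) = 4*10*(n/3)^5 = (4/243)*10*n^5 <= c*f(n) with c = 4/243 < 1. Satisfied.
Case 3: T(n) = Theta(n^5).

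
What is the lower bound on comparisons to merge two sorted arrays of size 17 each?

To merge two sorted arrays of size 17, we need at least 33 comparisons in the worst case. An adversary can force every element to be compared.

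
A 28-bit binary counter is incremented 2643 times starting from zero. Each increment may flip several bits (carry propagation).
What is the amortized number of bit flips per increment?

Bit i flips on every 2^i-th increment, so over 2643 increments bit i flips floor(2643/2^i) times. Summing over i: total flips < 2 * 2643. Amortized: < 2 = O(1) per increment.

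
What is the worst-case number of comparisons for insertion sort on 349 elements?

Insertion sort on reverse-sorted input: 1 + 2 + ... + (349-1) = 60726 comparisons.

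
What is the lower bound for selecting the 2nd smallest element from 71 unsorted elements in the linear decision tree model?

Selecting the 2nd smallest of 71 elements requires Omega(n) comparisons. Every element must be compared at least once. The BFPRT algorithm achieves O(n), making this tight.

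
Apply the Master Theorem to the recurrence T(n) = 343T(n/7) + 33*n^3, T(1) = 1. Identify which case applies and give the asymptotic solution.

a=343, b=7, f(n)=33*n^3.
log_7(343) = 3, so n^(log_b(a)) = n^3.
f(n) = Theta(n^3), so Case 2 applies.
T(n) = Theta(n^3 log n).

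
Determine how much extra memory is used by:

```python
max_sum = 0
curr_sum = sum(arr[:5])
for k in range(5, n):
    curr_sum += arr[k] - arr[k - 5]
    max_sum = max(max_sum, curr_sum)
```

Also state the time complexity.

Space complexity: O(1).
Only a constant amount of auxiliary storage is used; nothing grows with n.
Time complexity: O(n).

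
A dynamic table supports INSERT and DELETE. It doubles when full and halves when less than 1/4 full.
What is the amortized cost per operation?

Using potential function Phi = |2*num_items - table_size| when load > 1/2, and Phi = table_size/2 - num_items otherwise. The gap of 1/4 vs 1/2 for shrinking prevents thrashing. Both insert and delete have O(1) amortized cost.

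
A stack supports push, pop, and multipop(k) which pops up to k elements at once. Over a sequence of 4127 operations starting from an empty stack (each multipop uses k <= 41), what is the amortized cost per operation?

Each element is pushed exactly once and popped at most once (whether by pop or as part of a multipop). So the total number of individual pops over the whole sequence is at most the number of pushes, which is at most 4127. Total work <= 2 * 4127, hence O(1) amortized per operation.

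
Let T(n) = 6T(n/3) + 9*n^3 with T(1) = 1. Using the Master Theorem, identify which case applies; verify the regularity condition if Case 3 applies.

a=6, b=3, f(n)=9*n^3.
log_3(6) = 1.631 < 3.
f(n) = Omega(n^(1.631+epsilon)) for some epsilon > 0, so Case 3 is the candidate.
Regularity: a*f(n/b) = 6*9*(n/3)^3 = (6/27)*9*n^3 <= c*f(n) with c = 6/27 < 1. Satisfied.
Case 3: T(n) = Theta(n^3).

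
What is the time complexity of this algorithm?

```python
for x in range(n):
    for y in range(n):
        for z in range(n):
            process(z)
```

Time complexity: O(n^3).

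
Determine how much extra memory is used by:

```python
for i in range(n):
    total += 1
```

Space complexity: O(1).
Only a constant amount of auxiliary storage is used; nothing grows with n.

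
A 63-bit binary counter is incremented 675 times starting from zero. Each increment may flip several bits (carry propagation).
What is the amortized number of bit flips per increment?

Bit i flips on every 2^i-th increment, so over 675 increments bit i flips floor(675/2^i) times. Summing over i: total flips < 2 * 675. Amortized: < 2 = O(1) per increment.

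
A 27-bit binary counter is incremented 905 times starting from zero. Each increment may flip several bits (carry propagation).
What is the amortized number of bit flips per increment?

Bit i flips on every 2^i-th increment, so over 905 increments bit i flips floor(905/2^i) times. Summing over i: total flips < 2 * 905. Amortized: < 2 = O(1) per increment.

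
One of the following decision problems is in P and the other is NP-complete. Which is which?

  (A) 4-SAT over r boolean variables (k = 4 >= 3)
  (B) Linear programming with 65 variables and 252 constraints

(A) is NP-complete: 3-SAT is NP-complete (Cook-Levin); k-SAT for k>=3 reduces from 3-SAT.
(B) is P: the ellipsoid and interior-point methods run in polynomial time.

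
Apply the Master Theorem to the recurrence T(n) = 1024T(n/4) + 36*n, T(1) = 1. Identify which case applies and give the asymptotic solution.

a=1024, b=4, f(n)=36*n.
log_4(1024) = 5 > 1.
Since f(n) = O(n^1) is polynomially smaller than n^5, Case 1 applies.
T(n) = Theta(n^5).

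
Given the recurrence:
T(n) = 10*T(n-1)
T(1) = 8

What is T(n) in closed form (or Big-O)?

Each step multiplies by 10. T(n) = T(1)*10^(n-1) = 8*10^(n-1).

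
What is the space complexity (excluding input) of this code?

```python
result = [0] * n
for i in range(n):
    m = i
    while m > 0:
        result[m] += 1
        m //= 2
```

Space complexity: O(n).
Auxiliary storage grows linearly with the input size n in the worst case.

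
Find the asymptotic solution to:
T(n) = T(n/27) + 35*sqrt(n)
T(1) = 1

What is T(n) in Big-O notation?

Each level contributes sqrt(n/27^k). Geometric series with ratio 1/sqrt(27) < 1 sums to O(sqrt(n)).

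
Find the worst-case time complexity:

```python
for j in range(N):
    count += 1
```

Time complexity: O(n).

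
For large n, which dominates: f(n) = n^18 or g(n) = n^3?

f(n) = n^18 grows faster: n^18/n^3 = n^15 -> infinity.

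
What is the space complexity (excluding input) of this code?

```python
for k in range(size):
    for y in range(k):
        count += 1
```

Space complexity: O(1).
Only a constant amount of auxiliary storage is used; nothing grows with n.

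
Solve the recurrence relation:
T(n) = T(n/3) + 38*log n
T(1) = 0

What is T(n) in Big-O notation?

Each of the log_3(n) levels adds O(log n). T(n) = O(log^2 n).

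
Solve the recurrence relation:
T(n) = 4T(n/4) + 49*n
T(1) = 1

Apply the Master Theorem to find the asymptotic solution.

a=4, b=4, f(n)=49*n. log_4(4) = 1. Case 2: T(n) = O(n log n).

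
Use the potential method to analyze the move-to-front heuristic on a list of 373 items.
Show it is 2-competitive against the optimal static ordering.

Let Phi = number of inversions between the MTF list and the optimal static list (0 <= Phi <= C(373,2)). Accessing an element at MTF position k and optimal position j: the move-to-front destroys all k-1 inversions in front of it that are not in front in optimal (>= k-j of them) and creates at most j-1 new ones. Amortized cost <= k + (j-1) - (k-j) = 2j - 1 <= 2 * optimal cost.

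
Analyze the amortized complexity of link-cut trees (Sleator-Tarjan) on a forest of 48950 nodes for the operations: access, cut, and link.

Link-cut trees represent the forest using splay trees over preferred paths. With potential Phi = sum over nodes of log(size of virtual subtree), each access on 48950 nodes is O(log 48950) = O(log n) amortized by the splay-tree access lemma. Cut and link are O(1) plus one access.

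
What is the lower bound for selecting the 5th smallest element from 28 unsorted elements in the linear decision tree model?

Selecting the 5th smallest of 28 elements requires Omega(n) comparisons. Every element must be compared at least once. The BFPRT algorithm achieves O(n), making this tight.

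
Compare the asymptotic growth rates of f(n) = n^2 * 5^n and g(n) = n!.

g(n) = n! grows faster: by Stirling n! ~ (n/e)^n sqrt(2*pi*n); (n/e)^n eventually dominates n^2 * 5^n.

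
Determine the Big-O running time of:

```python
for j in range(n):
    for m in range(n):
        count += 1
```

Time complexity: O(n^2).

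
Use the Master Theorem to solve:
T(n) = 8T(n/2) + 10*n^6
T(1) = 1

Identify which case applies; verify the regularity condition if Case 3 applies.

a=8, b=2, f(n)=10*n^6.
log_2(8) = 3 < 6.
f(n) = Omega(n^(3+epsilon)) for some epsilon > 0, so Case 3 is the candidate.
Regularity: a*f(n/b) = 8*10*(n/2)^6 = (8/64)*10*n^6 <= c*f(n) with c = 8/64 < 1. Satisfied.
Case 3: T(n) = Theta(n^6).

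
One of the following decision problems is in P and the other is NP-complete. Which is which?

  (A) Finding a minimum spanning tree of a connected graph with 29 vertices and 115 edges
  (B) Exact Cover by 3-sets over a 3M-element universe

(A) is P: Kruskal's / Prim's algorithms run in polynomial time.
(B) is NP-complete: one of Karp's 21 NP-complete problems.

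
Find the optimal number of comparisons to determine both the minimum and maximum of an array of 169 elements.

Naive approach: 336 comparisons (168 for max + 168 for min).
Optimal: Compare elements in pairs first (floor(n/2) = 84 comparisons), then find max among winners and min among losers (84 comparisons each).
Total: ceil(3n/2) - 2 = 252 comparisons. An adversary argument shows this is also a lower bound.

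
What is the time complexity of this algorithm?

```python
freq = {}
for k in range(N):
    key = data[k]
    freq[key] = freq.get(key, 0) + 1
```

Time complexity: O(n).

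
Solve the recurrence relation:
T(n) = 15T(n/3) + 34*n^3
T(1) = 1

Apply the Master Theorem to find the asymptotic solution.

a=15, b=3, f(n)=34*n^3. log_3(15) = 2.465 < 3. Case 3: T(n) = O(n^3).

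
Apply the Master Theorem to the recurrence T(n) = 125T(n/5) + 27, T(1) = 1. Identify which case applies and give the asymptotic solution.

a=125, b=5, f(n)=27.
log_5(125) = 3 > 0.
Since f(n) = O(n^0) is polynomially smaller than n^3, Case 1 applies.
T(n) = Theta(n^3).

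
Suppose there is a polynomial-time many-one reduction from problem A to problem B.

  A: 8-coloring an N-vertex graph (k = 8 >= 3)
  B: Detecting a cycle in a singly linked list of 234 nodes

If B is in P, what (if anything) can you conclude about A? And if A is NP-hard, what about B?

A poly-time reduction A <=_p B means any A-instance can be transformed to a B-instance in poly time.
If B is in P: compose the reduction with B's poly-time algorithm to solve A in poly time, so A is in P.
If A is NP-hard: every NP problem reduces to A, which reduces to B; composing reductions, every NP problem reduces to B, so B is NP-hard.
(Here in fact A is NP-complete and B is in P, so no such reduction is known -- its existence would imply P = NP; the analysis concerns only what the assumed reduction would or would not let you conclude.)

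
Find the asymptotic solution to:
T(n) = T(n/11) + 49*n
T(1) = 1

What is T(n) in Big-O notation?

Geometric series: 49*n*(1 + 1/11 + 1/11^2 + ...) = O(n). T(n) = O(n).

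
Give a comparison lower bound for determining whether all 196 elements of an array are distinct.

In the algebraic decision-tree model, the YES region for element distinctness on 196 elements has 196! connected components (one per ordering). Ben-Or's theorem then gives a lower bound of Omega(log(n!)) = Omega(n log n).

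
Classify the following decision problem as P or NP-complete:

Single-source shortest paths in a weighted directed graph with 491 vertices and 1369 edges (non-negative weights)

This problem is in P: Dijkstra's algorithm runs in O((V+E) log V).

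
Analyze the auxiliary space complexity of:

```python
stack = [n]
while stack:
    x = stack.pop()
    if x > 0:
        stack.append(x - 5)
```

Space complexity: O(1).
Only a constant amount of auxiliary storage is used; nothing grows with n.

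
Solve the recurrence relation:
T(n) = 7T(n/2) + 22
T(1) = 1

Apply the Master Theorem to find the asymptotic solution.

a=7, b=2, f(n)=22. log_2(7) = 2.807. Case 1 of Master Theorem: T(n) = O(n^2.807).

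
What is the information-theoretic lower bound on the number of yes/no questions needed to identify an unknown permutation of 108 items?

There are 108! = 1324641819451828974499891837121832599810209360673358065686551152497461815091591578895743130235002378688844343005686404521144382704205360039762937774080000000000000000000000000 permutations. Each yes/no question gives at most 1 bit, so at least ceil(log_2(1324641819451828974499891837121832599810209360673358065686551152497461815091591578895743130235002378688844343005686404521144382704205360039762937774080000000000000000000000000)) = 579 questions are needed.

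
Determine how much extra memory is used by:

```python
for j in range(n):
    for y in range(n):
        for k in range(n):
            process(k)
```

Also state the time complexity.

Space complexity: O(1).
Only a constant amount of auxiliary storage is used; nothing grows with n.
Time complexity: O(n^3).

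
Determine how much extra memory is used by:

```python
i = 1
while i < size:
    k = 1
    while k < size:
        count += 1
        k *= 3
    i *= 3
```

Space complexity: O(1).
Only a constant amount of auxiliary storage is used; nothing grows with n.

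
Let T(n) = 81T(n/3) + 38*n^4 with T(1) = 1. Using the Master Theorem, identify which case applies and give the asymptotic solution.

a=81, b=3, f(n)=38*n^4.
log_3(81) = 4, so n^(log_b(a)) = n^4.
f(n) = Theta(n^4), so Case 2 applies.
T(n) = Theta(n^4 log n).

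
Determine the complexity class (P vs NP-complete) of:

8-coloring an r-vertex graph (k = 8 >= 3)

This problem is NP-complete: graph k-coloring for k>=3 is NP-complete by reduction from 3-SAT.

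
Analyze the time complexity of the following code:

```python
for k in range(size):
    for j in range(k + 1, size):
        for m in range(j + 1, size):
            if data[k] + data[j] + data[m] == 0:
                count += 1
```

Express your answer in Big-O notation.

Time complexity: O(n^3).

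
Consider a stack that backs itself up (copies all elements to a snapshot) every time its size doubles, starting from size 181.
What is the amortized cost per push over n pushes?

Backups occur at sizes 181, 362, 724, ..., copying 181 + 362 + 724 + ... <= 2n elements total (geometric series). Spread over n pushes, the amortized backup cost is O(1) per push.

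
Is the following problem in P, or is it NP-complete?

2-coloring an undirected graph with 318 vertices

This problem is in P: 2-coloring is bipartiteness testing via BFS, O(V+E).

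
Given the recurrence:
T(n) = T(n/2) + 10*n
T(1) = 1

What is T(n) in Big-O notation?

Geometric series: 10*n*(1 + 1/2 + 1/2^2 + ...) = O(n). T(n) = O(n).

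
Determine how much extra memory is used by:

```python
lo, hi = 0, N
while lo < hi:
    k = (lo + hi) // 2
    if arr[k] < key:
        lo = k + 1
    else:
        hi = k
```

Space complexity: O(1).
Only a constant amount of auxiliary storage is used; nothing grows with n.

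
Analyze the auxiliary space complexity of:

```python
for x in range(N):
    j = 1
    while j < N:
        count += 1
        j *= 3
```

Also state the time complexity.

Space complexity: O(1).
Only a constant amount of auxiliary storage is used; nothing grows with n.
Time complexity: O(n log n).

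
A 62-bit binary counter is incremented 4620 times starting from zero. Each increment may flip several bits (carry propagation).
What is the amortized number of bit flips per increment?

Bit i flips on every 2^i-th increment, so over 4620 increments bit i flips floor(4620/2^i) times. Summing over i: total flips < 2 * 4620. Amortized: < 2 = O(1) per increment.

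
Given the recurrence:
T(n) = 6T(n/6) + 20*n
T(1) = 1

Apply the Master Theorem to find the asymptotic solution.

a=6, b=6, f(n)=20*n. log_6(6) = 1. Case 2: T(n) = O(n log n).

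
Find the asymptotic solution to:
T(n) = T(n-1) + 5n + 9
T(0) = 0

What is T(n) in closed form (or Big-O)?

Dominant term in sum is 5*sum(i, i=1..n) = 5*n*(n+1)/2 = O(n^2).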